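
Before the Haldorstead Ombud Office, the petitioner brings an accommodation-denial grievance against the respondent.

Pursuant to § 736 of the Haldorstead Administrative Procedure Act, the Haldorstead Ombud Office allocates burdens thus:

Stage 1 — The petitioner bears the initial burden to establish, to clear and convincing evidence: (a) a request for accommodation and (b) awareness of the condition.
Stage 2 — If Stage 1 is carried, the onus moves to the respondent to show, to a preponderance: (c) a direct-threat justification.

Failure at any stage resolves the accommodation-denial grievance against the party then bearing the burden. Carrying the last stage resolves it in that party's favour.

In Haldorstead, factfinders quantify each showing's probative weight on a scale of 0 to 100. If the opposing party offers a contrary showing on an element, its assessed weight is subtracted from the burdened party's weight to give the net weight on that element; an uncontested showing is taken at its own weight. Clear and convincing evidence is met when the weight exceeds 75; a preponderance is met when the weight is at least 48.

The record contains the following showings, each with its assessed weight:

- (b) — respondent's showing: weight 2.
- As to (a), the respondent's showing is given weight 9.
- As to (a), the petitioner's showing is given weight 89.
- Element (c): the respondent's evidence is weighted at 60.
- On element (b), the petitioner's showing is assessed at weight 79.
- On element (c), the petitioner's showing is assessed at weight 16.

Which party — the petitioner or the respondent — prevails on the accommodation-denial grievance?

petitioner

At Stage 1 the petitioner must meet clear and convincing evidence (weight exceeds 75): on (a) the weight is 89 less the opposing 9 gives net 80, > 75, so (a) meets the standard; on (b) the weight is 79 less the opposing 2 gives net 77, > 75, so (b) meets the standard.
  All elements met. The burden passes to the respondent.
At Stage 2 the respondent must meet a preponderance (weight is at least 48): on (c) the weight is 60 less the opposing 16 gives net 44, < 48, so (c) does not meet the standard.
  Stage 2 not carried; the respondent fails its burden.
The petitioner prevails.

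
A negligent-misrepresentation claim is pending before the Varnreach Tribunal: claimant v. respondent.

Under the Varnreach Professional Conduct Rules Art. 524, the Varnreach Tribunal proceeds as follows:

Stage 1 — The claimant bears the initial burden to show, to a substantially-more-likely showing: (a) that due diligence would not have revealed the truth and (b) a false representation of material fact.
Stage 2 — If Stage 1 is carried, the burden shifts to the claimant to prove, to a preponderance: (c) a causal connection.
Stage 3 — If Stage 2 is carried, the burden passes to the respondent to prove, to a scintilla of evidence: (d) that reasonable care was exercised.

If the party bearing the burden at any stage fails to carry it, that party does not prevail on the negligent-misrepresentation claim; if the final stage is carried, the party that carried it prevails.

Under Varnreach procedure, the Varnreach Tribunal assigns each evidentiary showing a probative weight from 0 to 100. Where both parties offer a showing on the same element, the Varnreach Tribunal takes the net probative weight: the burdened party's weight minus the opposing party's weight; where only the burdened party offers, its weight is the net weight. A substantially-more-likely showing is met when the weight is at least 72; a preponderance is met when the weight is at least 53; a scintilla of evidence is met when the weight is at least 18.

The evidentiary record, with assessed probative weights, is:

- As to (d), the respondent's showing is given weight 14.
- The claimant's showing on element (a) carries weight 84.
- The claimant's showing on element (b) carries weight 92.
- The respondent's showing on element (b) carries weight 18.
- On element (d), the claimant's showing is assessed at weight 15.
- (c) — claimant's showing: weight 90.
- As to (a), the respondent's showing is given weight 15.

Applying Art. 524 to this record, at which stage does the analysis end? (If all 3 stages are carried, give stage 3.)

stage 1

At Stage 1 the claimant must meet a substantially-more-likely showing (weight is at least 72): on (a) the weight is 84 less the opposing 15 gives net 69, which does not reach 72, so (a) does not meet the standard; on (b) the weight is 92 less the opposing 18 gives net 74, which does reach 72, so (b) meets the standard.
  Stage 1 not carried; the claimant fails its burden.
The analysis ends at Stage 1; the respondent prevails.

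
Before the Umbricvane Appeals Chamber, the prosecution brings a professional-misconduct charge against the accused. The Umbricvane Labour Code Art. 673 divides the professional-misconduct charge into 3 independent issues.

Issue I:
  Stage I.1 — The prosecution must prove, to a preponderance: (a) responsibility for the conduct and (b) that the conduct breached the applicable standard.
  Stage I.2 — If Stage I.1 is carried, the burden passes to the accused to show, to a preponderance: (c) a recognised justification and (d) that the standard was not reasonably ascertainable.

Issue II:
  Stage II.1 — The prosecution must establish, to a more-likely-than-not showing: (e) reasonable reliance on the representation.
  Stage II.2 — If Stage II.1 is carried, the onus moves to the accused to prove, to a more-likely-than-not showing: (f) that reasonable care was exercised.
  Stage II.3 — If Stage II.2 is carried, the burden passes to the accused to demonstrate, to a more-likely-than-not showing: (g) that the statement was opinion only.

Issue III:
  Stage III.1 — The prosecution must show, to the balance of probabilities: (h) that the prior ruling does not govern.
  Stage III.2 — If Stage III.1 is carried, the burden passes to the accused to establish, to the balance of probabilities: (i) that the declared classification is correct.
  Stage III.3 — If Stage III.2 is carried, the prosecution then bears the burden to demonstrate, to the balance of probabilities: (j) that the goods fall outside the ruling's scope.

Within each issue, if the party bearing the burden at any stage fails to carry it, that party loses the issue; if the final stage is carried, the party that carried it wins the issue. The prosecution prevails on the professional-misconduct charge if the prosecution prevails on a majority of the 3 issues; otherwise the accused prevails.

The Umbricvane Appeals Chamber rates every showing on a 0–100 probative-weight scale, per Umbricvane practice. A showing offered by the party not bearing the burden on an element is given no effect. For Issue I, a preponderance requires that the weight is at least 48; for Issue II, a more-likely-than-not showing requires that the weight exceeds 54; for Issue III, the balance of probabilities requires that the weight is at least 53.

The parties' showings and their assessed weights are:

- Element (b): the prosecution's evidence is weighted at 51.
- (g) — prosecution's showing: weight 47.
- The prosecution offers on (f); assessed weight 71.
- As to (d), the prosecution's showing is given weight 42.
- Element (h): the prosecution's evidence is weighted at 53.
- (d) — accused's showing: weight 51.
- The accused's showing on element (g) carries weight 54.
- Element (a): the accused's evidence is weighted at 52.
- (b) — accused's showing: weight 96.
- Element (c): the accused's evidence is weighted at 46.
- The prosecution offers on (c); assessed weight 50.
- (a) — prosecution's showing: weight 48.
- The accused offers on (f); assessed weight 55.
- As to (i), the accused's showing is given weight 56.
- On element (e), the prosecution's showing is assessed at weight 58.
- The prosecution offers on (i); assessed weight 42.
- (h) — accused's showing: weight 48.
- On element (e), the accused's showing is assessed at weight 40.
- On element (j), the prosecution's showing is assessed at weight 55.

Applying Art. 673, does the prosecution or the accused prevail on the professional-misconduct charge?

— Issue I —
At Stage I.1 the prosecution must meet a preponderance (weight is at least 48): on (a) the weight is 48 (the accused's 52 is given no effect), ≥ 48, so (a) meets the standard; on (b) the weight is 51 (the accused's 96 is given no effect), ≥ 48, so (b) meets the standard.
  All elements met. The burden passes to the accused.
At Stage I.2 the accused must meet a preponderance (weight is at least 48): on (c) the weight is 46 (the prosecution's 50 is given no effect), which does not reach 48, so (c) does not meet the standard; on (d) the weight is 51 (the prosecution's 42 is given no effect), which does reach 48, so (d) meets the standard.
  Not every element is met, so the accused fails to carry Stage I.2.
The prosecution prevails on this issue.
— Issue II —
Stage II.1 (prosecution, a more-likely-than-not showing, weight exceeds 54): (e) 58 (accused's 40 disregarded) > 54 — meets.
  The prosecution carries Stage II.1; the accused now bears the burden.
Stage II.2 (accused, a more-likely-than-not showing, weight exceeds 54): (f) 55 (prosecution's 71 disregarded) > 54 — meets.
  All elements met. The accused retains the burden for Stage II.3.
Stage II.3 (accused, a more-likely-than-not showing, weight exceeds 54): (g) 54 (prosecution's 47 disregarded) ≤ 54 — fails.
  The accused does not carry Stage II.3.
The analysis ends at Stage II.3; the prosecution prevails on this issue.
— Issue III —
Stage III.1 (prosecution, the balance of probabilities, weight is at least 53): (h) 53 (accused's 48 disregarded) ≥ 53 — meets.
  Stage III.1 carried; the burden shifts to the accused.
Stage III.2 (accused, the balance of probabilities, weight is at least 53): (i) 56 (prosecution's 42 disregarded) ≥ 53 — meets.
  Stage III.2 is satisfied; the onus moves to the prosecution.
Stage III.3 (prosecution, the balance of probabilities, weight is at least 53): (j) 55 ≥ 53 — meets.
  All elements met at the final stage.
All stages carried — the prosecution prevails on this issue.
Per-issue: Issue I → prosecution; Issue II → prosecution; Issue III → prosecution. The prosecution must prevail on a majority of issues; overall, the prosecution prevails.

prosecution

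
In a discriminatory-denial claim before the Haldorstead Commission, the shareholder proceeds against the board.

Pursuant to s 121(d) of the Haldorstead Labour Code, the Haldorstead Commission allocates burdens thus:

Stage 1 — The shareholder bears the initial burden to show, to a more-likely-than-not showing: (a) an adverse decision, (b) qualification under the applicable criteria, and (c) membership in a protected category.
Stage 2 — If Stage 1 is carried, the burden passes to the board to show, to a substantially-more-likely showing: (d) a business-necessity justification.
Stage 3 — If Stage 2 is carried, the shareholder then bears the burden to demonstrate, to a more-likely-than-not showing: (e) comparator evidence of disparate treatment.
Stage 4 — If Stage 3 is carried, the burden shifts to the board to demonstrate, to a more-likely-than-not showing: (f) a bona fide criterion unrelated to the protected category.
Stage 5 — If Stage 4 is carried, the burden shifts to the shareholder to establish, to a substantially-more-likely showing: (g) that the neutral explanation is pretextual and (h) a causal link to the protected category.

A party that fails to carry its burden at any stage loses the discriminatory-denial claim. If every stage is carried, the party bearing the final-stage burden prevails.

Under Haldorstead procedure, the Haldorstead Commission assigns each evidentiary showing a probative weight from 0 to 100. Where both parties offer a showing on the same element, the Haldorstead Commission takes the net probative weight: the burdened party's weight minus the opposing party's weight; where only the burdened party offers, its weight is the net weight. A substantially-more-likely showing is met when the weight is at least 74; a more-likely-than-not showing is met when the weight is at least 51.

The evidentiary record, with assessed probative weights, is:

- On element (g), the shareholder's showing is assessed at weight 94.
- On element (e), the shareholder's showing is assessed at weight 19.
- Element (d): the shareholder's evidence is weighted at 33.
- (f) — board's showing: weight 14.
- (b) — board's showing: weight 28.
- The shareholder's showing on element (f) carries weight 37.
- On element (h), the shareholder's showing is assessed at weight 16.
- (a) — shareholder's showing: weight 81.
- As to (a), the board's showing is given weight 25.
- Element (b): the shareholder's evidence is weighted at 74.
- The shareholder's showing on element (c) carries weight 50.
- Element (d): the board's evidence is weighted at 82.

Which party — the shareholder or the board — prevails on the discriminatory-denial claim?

board

Stage 1 — burden on shareholder; standard: a more-likely-than-not showing (weight is at least 51).
    (a): 81 − 25 = 56 ≥ 51 [met]
    (b): 74 − 28 = 46 < 51 [not met]
    (c): 50 < 51 [not met]
  Stage 1 not carried; the shareholder fails its burden.
So the board prevails.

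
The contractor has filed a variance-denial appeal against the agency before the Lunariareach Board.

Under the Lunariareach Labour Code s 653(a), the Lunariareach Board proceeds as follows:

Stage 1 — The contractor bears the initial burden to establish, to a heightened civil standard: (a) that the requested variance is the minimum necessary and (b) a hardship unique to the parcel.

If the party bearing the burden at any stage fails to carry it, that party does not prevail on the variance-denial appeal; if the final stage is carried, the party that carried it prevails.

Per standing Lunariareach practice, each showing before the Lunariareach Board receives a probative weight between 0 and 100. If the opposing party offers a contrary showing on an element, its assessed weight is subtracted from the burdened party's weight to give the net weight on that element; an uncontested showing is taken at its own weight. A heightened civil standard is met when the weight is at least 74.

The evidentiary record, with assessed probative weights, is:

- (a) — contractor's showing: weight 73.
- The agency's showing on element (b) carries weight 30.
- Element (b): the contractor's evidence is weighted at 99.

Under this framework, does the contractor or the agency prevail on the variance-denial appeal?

Stage 1 — burden on contractor; standard: a heightened civil standard (weight is at least 74).
    (a): 73 < 74 [not met]
    (b): 99 − 30 = 69 < 74 [not met]
  The contractor does not carry Stage 1.
The analysis ends at Stage 1; the agency prevails.

agency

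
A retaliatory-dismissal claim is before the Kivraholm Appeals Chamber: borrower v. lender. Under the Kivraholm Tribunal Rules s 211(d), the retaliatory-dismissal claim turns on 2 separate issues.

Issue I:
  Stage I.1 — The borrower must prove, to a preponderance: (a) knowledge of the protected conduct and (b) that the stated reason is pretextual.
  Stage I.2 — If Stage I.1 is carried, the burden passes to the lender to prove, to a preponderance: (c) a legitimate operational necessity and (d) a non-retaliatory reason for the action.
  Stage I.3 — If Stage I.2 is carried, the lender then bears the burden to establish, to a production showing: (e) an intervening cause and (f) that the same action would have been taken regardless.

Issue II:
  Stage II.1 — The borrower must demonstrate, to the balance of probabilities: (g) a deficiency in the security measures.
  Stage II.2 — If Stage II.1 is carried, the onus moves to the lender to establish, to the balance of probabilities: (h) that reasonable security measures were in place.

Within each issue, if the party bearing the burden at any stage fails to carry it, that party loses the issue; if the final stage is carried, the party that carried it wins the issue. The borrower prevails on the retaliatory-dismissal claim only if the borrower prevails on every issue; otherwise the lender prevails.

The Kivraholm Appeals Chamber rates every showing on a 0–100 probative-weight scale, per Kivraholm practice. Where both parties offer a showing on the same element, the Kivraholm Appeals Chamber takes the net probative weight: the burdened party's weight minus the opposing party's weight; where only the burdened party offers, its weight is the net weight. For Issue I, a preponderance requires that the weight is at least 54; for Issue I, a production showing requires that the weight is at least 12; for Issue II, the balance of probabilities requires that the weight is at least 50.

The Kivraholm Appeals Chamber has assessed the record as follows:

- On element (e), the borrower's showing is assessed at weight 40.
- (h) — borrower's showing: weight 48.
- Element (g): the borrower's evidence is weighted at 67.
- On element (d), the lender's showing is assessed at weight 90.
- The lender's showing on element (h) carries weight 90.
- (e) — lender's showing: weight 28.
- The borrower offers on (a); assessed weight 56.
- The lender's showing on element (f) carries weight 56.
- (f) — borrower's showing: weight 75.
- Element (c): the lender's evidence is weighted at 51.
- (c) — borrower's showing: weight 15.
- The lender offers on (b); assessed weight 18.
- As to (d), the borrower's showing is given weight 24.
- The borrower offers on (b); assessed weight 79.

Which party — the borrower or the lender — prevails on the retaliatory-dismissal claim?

borrower

— Issue I —
Stage I.1 — burden on borrower; standard: a preponderance (weight is at least 54).
    (a): 56 ≥ 54 [met]
    (b): 79 − 18 = 61 ≥ 54 [met]
  Stage I.1 is satisfied; the onus moves to the lender.
Stage I.2 — burden on lender; standard: a preponderance (weight is at least 54).
    (c): 51 − 15 = 36 < 54 [not met]
    (d): 90 − 24 = 66 ≥ 54 [met]
  Not every element is met, so the lender fails to carry Stage I.2.
So the borrower prevails on this issue.
— Issue II —
Stage II.1 (borrower, the balance of probabilities, weight is at least 50): (g) 67 ≥ 50 — meets.
  Stage II.1 carried; the burden shifts to the lender.
Stage II.2 (lender, the balance of probabilities, weight is at least 50): (h) net 90−48=42 < 50 — fails.
  Stage II.2 not carried; the lender fails its burden.
So the borrower prevails on this issue.
Per-issue: Issue I → borrower; Issue II → borrower. The borrower must prevail on every issue; overall, the borrower prevails.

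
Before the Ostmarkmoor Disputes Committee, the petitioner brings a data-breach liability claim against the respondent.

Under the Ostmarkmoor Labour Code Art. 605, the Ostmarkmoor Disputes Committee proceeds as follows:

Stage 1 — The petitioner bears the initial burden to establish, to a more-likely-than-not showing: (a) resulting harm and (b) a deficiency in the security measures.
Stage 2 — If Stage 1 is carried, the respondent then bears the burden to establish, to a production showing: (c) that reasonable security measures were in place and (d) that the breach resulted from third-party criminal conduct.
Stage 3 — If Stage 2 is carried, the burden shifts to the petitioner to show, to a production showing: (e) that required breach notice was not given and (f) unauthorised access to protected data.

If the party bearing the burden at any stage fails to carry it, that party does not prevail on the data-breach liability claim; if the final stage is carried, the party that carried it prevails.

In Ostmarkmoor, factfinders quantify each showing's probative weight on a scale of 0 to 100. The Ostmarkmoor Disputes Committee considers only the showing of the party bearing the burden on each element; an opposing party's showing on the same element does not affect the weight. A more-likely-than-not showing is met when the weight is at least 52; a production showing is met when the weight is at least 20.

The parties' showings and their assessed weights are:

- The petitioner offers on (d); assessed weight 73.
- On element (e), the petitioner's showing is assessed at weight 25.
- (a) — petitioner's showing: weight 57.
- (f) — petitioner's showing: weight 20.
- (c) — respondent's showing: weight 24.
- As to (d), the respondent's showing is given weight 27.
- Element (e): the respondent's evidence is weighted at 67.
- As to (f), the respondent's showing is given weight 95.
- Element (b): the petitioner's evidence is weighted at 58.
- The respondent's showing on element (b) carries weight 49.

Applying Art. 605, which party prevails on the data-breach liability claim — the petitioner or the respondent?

Stage 1 — burden on petitioner; standard: a more-likely-than-not showing (weight is at least 52).
    (a): 57 ≥ 52 [met]
    (b): 58 (respondent's 49 disregarded) ≥ 52 [met]
  The petitioner carries Stage 1; the respondent now bears the burden.
Stage 2 — burden on respondent; standard: a production showing (weight is at least 20).
    (c): 24 ≥ 20 [met]
    (d): 27 (petitioner's 73 disregarded) ≥ 20 [met]
  Stage 2 carried; the burden shifts to the petitioner.
Stage 3 — burden on petitioner; standard: a production showing (weight is at least 20).
    (e): 25 (respondent's 67 disregarded) ≥ 20 [met]
    (f): 20 (respondent's 95 disregarded) ≥ 20 [met]
  Stage 3 carried; the final stage is satisfied.
Every stage carried; the petitioner prevails.

petitioner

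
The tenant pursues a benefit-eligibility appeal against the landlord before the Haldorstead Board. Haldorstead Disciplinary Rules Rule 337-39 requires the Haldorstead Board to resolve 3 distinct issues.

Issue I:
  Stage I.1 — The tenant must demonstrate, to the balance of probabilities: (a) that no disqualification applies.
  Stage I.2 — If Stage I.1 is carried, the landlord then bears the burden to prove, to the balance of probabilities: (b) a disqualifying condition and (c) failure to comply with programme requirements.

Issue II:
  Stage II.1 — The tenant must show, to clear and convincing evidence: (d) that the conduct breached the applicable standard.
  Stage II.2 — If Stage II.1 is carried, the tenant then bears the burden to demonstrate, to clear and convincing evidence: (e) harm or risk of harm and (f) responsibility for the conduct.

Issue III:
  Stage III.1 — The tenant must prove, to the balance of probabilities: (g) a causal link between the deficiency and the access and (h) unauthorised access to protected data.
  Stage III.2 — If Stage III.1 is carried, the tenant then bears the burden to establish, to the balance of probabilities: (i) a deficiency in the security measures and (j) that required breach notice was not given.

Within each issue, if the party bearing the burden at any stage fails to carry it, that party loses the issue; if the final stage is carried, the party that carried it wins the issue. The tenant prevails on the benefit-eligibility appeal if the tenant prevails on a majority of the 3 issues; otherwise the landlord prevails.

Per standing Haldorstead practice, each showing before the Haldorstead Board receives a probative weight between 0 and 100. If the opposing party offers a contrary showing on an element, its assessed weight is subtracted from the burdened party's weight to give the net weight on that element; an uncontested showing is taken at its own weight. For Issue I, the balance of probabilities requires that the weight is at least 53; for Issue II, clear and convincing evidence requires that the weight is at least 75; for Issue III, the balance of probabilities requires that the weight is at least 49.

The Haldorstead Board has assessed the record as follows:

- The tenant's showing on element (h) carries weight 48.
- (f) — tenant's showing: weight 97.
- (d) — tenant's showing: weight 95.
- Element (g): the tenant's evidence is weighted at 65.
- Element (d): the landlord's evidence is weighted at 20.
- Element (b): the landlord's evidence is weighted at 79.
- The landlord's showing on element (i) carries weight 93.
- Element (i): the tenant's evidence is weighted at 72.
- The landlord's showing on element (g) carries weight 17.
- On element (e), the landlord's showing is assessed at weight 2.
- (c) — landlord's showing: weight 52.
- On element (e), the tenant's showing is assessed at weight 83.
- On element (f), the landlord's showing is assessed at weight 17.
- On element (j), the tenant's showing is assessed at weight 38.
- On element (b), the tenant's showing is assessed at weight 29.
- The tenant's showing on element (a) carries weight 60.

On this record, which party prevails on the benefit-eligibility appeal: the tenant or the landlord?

tenant

— Issue I —
At Stage I.1 the tenant must meet the balance of probabilities (weight is at least 53): on (a) the weight is 60, ≥ 53, so (a) meets the standard.
  All elements met. The burden passes to the landlord.
At Stage I.2 the landlord must meet the balance of probabilities (weight is at least 53): on (b) the weight is 79 less the opposing 29 gives net 50, which does not reach 53, so (b) does not meet the standard; on (c) the weight is 52, < 53, so (c) does not meet the standard.
  The landlord does not carry Stage I.2.
The analysis ends at Stage I.2; the tenant prevails on this issue.
— Issue II —
At Stage II.1 the tenant must meet clear and convincing evidence (weight is at least 75): on (d) the weight is 95 less the opposing 20 gives net 75, which does reach 75, so (d) meets the standard.
  Stage II.1 is satisfied; the tenant continues to bear the burden.
At Stage II.2 the tenant must meet clear and convincing evidence (weight is at least 75): on (e) the weight is 83 less the opposing 2 gives net 81, which does reach 75, so (e) meets the standard; on (f) the weight is 97 less the opposing 17 gives net 80, which does reach 75, so (f) meets the standard.
  Stage II.2 carried; the final stage is satisfied.
With every stage satisfied, the tenant prevails on this issue.
— Issue III —
At Stage III.1 the tenant must meet the balance of probabilities (weight is at least 49): on (g) the weight is 65 less the opposing 17 gives net 48, < 49, so (g) does not meet the standard; on (h) the weight is 48, which does not reach 49, so (h) does not meet the standard.
  Stage III.1 not carried; the tenant fails its burden.
So the landlord prevails on this issue.
Per-issue: Issue I → tenant; Issue II → tenant; Issue III → landlord. The tenant must prevail on a majority of issues; overall, the tenant prevails.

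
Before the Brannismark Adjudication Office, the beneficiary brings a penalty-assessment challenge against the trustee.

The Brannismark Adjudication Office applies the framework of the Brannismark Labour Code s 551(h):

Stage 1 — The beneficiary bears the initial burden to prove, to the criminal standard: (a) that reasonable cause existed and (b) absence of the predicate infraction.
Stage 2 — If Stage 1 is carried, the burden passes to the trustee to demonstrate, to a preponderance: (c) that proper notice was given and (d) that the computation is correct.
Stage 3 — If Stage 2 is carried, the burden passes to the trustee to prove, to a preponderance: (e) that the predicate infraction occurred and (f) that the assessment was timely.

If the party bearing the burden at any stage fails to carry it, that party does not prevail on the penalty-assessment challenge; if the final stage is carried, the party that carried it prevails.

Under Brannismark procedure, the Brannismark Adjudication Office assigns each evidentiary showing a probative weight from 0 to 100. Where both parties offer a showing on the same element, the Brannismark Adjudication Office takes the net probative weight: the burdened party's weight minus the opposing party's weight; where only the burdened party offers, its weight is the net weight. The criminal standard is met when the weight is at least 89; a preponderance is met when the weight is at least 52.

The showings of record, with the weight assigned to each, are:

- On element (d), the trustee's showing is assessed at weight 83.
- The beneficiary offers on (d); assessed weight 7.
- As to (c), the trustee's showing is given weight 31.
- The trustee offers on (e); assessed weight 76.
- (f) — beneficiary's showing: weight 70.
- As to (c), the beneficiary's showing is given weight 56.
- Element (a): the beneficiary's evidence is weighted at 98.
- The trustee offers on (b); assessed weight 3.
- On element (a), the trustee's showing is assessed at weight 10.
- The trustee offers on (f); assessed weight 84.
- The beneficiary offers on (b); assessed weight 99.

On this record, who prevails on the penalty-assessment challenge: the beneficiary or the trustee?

trustee

At Stage 1 the beneficiary must meet the criminal standard (weight is at least 89): on (a) the weight is 98 less the opposing 10 gives net 88, < 89, so (a) does not meet the standard; on (b) the weight is 99 less the opposing 3 gives net 96, which does reach 89, so (b) meets the standard.
  Not every element is met, so the beneficiary fails to carry Stage 1.
The analysis ends at Stage 1; the trustee prevails.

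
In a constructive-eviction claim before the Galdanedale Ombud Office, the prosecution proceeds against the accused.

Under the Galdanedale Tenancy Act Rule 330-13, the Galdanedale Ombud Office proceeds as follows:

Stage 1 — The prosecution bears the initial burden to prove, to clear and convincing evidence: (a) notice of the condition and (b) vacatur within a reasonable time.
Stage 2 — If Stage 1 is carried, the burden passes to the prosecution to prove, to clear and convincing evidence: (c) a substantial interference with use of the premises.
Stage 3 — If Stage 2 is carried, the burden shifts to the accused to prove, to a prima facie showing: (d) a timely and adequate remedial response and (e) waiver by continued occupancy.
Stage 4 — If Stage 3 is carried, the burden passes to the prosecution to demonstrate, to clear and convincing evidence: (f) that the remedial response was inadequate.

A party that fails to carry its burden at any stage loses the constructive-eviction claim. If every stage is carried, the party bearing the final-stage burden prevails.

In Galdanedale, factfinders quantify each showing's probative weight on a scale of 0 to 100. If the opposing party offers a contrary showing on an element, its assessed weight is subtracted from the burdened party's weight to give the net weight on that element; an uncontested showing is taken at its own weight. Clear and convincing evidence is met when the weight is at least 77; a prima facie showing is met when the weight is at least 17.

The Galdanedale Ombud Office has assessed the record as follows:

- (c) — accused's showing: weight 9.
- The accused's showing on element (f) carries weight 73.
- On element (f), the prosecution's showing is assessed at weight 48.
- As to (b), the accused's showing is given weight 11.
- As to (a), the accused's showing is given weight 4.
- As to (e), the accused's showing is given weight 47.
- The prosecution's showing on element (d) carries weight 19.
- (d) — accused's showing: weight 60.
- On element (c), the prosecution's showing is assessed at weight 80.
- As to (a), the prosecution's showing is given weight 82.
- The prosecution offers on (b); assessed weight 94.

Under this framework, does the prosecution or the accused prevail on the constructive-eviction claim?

At Stage 1 the prosecution must meet clear and convincing evidence (weight is at least 77): on (a) the weight is 82 less the opposing 4 gives net 78, ≥ 77, so (a) meets the standard; on (b) the weight is 94 less the opposing 11 gives net 83, which does reach 77, so (b) meets the standard.
  Stage 1 is satisfied; the prosecution continues to bear the burden.
At Stage 2 the prosecution must meet clear and convincing evidence (weight is at least 77): on (c) the weight is 80 less the opposing 9 gives net 71, which does not reach 77, so (c) does not meet the standard.
  The prosecution does not carry Stage 2.
The accused prevails.

accused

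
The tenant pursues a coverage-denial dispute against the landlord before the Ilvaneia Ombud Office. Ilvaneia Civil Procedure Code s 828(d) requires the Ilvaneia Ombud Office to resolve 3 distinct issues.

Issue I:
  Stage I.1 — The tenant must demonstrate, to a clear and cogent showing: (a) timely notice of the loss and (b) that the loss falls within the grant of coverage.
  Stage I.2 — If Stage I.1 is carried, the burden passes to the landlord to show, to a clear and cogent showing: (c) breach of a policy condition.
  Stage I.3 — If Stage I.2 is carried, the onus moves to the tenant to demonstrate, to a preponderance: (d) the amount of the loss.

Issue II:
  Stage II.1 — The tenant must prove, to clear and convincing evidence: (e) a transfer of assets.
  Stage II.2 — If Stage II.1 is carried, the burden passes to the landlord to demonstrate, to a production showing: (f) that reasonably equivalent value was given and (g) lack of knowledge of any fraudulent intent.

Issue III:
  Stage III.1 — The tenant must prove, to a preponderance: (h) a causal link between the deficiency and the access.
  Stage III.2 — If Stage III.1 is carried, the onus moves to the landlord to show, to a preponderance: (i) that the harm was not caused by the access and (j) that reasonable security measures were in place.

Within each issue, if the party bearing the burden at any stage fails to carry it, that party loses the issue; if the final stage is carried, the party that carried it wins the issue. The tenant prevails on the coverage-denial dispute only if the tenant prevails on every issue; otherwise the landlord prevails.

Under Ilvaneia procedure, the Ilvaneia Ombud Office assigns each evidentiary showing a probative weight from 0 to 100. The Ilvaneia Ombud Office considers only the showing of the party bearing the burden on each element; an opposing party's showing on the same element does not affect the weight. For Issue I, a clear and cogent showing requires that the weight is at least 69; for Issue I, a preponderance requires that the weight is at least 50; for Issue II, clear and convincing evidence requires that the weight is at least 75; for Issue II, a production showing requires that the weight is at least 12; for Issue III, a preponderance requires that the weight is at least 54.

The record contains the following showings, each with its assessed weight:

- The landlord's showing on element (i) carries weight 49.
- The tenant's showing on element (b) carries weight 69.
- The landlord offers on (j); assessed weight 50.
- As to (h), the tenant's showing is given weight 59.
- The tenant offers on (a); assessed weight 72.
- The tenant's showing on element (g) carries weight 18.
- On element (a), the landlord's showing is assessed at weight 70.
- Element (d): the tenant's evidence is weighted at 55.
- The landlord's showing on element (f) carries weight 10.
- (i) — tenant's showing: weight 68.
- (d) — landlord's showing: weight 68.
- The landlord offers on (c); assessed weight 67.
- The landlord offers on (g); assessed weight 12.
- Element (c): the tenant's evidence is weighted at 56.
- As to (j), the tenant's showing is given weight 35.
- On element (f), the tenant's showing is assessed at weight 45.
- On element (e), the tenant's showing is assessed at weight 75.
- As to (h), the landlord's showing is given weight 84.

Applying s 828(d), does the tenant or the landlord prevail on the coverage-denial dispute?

tenant

— Issue I —
At Stage I.1 the tenant must meet a clear and cogent showing (weight is at least 69): on (a) the weight is 72 (the landlord's 70 is given no effect), ≥ 69, so (a) meets the standard; on (b) the weight is 69, which does reach 69, so (b) meets the standard.
  Stage I.1 is satisfied; the onus moves to the landlord.
At Stage I.2 the landlord must meet a clear and cogent showing (weight is at least 69): on (c) the weight is 67 (the tenant's 56 is given no effect), which does not reach 69, so (c) does not meet the standard.
  Stage I.2 not carried; the landlord fails its burden.
So the tenant prevails on this issue.
— Issue II —
Stage II.1 — burden on tenant; standard: clear and convincing evidence (weight is at least 75).
    (e): 75 ≥ 75 [met]
  Stage II.1 carried; the burden shifts to the landlord.
Stage II.2 — burden on landlord; standard: a production showing (weight is at least 12).
    (f): 10 (tenant's 45 disregarded) < 12 [not met]
    (g): 12 (tenant's 18 disregarded) ≥ 12 [met]
  Stage II.2 not carried; the landlord fails its burden.
The tenant prevails on this issue.
— Issue III —
Stage III.1 — burden on tenant; standard: a preponderance (weight is at least 54).
    (h): 59 (landlord's 84 disregarded) ≥ 54 [met]
  All elements met. The burden passes to the landlord.
Stage III.2 — burden on landlord; standard: a preponderance (weight is at least 54).
    (i): 49 (tenant's 68 disregarded) < 54 [not met]
    (j): 50 (tenant's 35 disregarded) < 54 [not met]
  Not every element is met, so the landlord fails to carry Stage III.2.
So the tenant prevails on this issue.
Per-issue: Issue I → tenant; Issue II → tenant; Issue III → tenant. The tenant must prevail on every issue; overall, the tenant prevails.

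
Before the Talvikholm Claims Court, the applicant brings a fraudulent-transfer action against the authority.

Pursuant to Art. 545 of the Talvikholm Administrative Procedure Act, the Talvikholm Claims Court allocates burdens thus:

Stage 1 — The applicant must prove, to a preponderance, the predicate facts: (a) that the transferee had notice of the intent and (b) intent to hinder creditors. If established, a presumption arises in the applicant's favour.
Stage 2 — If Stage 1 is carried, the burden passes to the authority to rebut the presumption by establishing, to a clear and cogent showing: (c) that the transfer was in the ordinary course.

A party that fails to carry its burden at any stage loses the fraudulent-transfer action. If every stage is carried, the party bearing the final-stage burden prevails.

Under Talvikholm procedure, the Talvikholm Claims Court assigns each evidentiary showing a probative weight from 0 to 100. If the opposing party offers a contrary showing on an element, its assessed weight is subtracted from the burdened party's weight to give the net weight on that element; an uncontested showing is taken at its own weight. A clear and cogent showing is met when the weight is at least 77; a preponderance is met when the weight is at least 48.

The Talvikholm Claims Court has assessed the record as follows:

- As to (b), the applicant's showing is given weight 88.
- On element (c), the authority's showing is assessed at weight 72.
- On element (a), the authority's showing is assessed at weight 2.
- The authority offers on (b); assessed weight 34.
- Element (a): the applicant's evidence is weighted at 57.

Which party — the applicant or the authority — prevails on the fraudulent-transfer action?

applicant

Stage 1 (applicant, a preponderance, weight is at least 48): (a) net 57−2=55 ≥ 48 — meets; (b) net 88−34=54 ≥ 48 — meets.
  All elements met. The burden passes to the authority.
Stage 2 (authority, a clear and cogent showing, weight is at least 77): (c) 72 < 77 — fails.
  The authority does not carry Stage 2.
So the applicant prevails.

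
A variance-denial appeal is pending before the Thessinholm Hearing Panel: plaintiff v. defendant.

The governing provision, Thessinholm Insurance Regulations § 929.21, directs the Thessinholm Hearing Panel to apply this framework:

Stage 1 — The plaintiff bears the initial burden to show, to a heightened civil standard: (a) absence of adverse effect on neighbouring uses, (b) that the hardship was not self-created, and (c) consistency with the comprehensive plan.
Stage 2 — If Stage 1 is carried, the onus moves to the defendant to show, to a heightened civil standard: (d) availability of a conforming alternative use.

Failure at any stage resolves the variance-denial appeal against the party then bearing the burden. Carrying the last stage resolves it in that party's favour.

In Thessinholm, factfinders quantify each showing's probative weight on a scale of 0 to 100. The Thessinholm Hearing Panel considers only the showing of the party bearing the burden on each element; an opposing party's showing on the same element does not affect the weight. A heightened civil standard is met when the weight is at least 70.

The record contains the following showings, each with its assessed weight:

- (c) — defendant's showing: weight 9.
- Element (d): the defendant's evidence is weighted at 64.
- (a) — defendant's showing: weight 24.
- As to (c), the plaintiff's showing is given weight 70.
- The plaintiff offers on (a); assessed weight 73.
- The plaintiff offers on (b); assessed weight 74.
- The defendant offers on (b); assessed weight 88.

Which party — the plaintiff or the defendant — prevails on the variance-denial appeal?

plaintiff

At Stage 1 the plaintiff must meet a heightened civil standard (weight is at least 70): on (a) the weight is 73 (the defendant's 24 is given no effect), ≥ 70, so (a) meets the standard; on (b) the weight is 74 (the defendant's 88 is given no effect), which does reach 70, so (b) meets the standard; on (c) the weight is 70 (the defendant's 9 is given no effect), ≥ 70, so (c) meets the standard.
  The plaintiff carries Stage 1; the defendant now bears the burden.
At Stage 2 the defendant must meet a heightened civil standard (weight is at least 70): on (d) the weight is 64, < 70, so (d) does not meet the standard.
  Not every element is met, so the defendant fails to carry Stage 2.
So the plaintiff prevails.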